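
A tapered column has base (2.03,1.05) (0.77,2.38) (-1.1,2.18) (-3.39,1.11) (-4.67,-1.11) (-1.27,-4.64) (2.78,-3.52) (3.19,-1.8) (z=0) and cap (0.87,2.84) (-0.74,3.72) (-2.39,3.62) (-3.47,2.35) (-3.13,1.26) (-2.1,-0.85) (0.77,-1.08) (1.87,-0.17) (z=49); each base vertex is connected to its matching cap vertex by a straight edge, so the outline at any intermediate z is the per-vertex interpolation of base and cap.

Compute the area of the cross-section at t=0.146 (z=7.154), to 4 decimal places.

Cross-section at t=0.146: each vertex is (1-t)·p0[i] + t·p1[i].
  v1: (1-0.146)·(2.03,1.05) + 0.146·(0.87,2.84) = (1.8606,1.3113)
  v2: (1-0.146)·(0.77,2.38) + 0.146·(-0.74,3.72) = (0.5495,2.5756)
  v3: (1-0.146)·(-1.1,2.18) + 0.146·(-2.39,3.62) = (-1.2883,2.3902)
  v4: (1-0.146)·(-3.39,1.11) + 0.146·(-3.47,2.35) = (-3.4017,1.2910)
  v5: (1-0.146)·(-4.67,-1.11) + 0.146·(-3.13,1.26) = (-4.4452,-0.7640)
  v6: (1-0.146)·(-1.27,-4.64) + 0.146·(-2.1,-0.85) = (-1.3912,-4.0867)
  v7: (1-0.146)·(2.78,-3.52) + 0.146·(0.77,-1.08) = (2.4865,-3.1638)
  v8: (1-0.146)·(3.19,-1.8) + 0.146·(1.87,-0.17) = (2.9973,-1.5620)
Shoelace sum Σ(x_i·y_{i+1} − x_{i+1}·y_i):
  i=1: 1.8606·2.5756 − 0.5495·1.3113 = +4.0717 (running +4.0717)
  i=2: 0.5495·2.3902 − -1.2883·2.5756 = +4.6318 (running +8.7035)
  i=3: -1.2883·1.2910 − -3.4017·2.3902 = +6.4675 (running +15.1711)
  i=4: -3.4017·-0.7640 − -4.4452·1.2910 = +8.3377 (running +23.5088)
  i=5: -4.4452·-4.0867 − -1.3912·-0.7640 = +17.1030 (running +40.6118)
  i=6: -1.3912·-3.1638 − 2.4865·-4.0867 = +14.5630 (running +55.1748)
  i=7: 2.4865·-1.5620 − 2.9973·-3.1638 = +5.5986 (running +60.7734)
  i=8: 2.9973·1.3113 − 1.8606·-1.5620 = +6.8368 (running +67.6103)
Area = |Σ|/2 = |67.6103|/2 = 33.8051

Area at t=0.146: 33.8051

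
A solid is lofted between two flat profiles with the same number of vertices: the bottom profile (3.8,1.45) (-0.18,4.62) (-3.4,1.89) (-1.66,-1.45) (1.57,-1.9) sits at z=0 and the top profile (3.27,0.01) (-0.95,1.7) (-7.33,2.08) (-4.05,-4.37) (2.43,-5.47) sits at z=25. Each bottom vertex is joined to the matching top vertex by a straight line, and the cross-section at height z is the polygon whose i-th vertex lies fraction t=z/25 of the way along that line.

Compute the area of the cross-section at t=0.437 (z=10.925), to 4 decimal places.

Area at t=0.437: 38.1709

Cross-section at t=0.437: each vertex is (1-t)·p0[i] + t·p1[i].
  v1: (1-0.437)·(3.8,1.45) + 0.437·(3.27,0.01) = (3.5684,0.8207)
  v2: (1-0.437)·(-0.18,4.62) + 0.437·(-0.95,1.7) = (-0.5165,3.3440)
  v3: (1-0.437)·(-3.4,1.89) + 0.437·(-7.33,2.08) = (-5.1174,1.9730)
  v4: (1-0.437)·(-1.66,-1.45) + 0.437·(-4.05,-4.37) = (-2.7044,-2.7260)
  v5: (1-0.437)·(1.57,-1.9) + 0.437·(2.43,-5.47) = (1.9458,-3.4601)
Shoelace sum Σ(x_i·y_{i+1} − x_{i+1}·y_i):
  i=1: 3.5684·3.3440 − -0.5165·0.8207 = +12.3564 (running +12.3564)
  i=2: -0.5165·1.9730 − -5.1174·3.3440 = +16.0934 (running +28.4498)
  i=3: -5.1174·-2.7260 − -2.7044·1.9730 = +19.2862 (running +47.7360)
  i=4: -2.7044·-3.4601 − 1.9458·-2.7260 = +14.6620 (running +62.3980)
  i=5: 1.9458·0.8207 − 3.5684·-3.4601 = +13.9439 (running +76.3419)
Area = |Σ|/2 = |76.3419|/2 = 38.1709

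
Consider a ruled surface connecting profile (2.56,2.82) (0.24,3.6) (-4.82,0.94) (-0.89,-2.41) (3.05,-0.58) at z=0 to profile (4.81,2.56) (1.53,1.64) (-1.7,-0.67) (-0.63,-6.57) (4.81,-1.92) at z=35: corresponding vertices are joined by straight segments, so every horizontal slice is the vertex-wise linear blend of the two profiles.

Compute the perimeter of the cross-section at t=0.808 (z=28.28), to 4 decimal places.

Perimeter at t=0.808: 23.9614

Cross-section at t=0.808: each vertex is (1-t)·p0[i] + t·p1[i].
  v1: (1-0.808)·(2.56,2.82) + 0.808·(4.81,2.56) = (4.3780,2.6099)
  v2: (1-0.808)·(0.24,3.6) + 0.808·(1.53,1.64) = (1.2823,2.0163)
  v3: (1-0.808)·(-4.82,0.94) + 0.808·(-1.7,-0.67) = (-2.2990,-0.3609)
  v4: (1-0.808)·(-0.89,-2.41) + 0.808·(-0.63,-6.57) = (-0.6799,-5.7713)
  v5: (1-0.808)·(3.05,-0.58) + 0.808·(4.81,-1.92) = (4.4721,-1.6627)
Perimeter = Σ |v_{i+1} − v_i|:
  edge 1→2: √(-3.0957² + -0.5936²) = 3.1521 (running 3.1521)
  edge 2→3: √(-3.5814² + -2.3772²) = 4.2985 (running 7.4506)
  edge 3→4: √(1.6191² + -5.4104²) = 5.6475 (running 13.0981)
  edge 4→5: √(5.1520² + 4.1086²) = 6.5896 (running 19.6877)
  edge 5→1: √(-0.0941² + 4.2726²) = 4.2737 (running 23.9614)
Perimeter = 23.9614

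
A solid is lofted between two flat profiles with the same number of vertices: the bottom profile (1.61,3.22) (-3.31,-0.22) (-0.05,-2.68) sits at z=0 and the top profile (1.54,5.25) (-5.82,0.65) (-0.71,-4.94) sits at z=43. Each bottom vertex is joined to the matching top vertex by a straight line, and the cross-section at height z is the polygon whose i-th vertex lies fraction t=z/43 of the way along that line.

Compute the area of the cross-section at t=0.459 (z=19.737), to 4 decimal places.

Cross-section at t=0.459: each vertex is (1-t)·p0[i] + t·p1[i].
  v1: (1-0.459)·(1.61,3.22) + 0.459·(1.54,5.25) = (1.5779,4.1518)
  v2: (1-0.459)·(-3.31,-0.22) + 0.459·(-5.82,0.65) = (-4.4621,0.1793)
  v3: (1-0.459)·(-0.05,-2.68) + 0.459·(-0.71,-4.94) = (-0.3529,-3.7173)
Shoelace sum Σ(x_i·y_{i+1} − x_{i+1}·y_i):
  i=1: 1.5779·0.1793 − -4.4621·4.1518 = +18.8085 (running +18.8085)
  i=2: -4.4621·-3.7173 − -0.3529·0.1793 = +16.6504 (running +35.4589)
  i=3: -0.3529·4.1518 − 1.5779·-3.7173 = +4.4002 (running +39.8591)
Area = |Σ|/2 = |39.8591|/2 = 19.9295

Area at t=0.459: 19.9295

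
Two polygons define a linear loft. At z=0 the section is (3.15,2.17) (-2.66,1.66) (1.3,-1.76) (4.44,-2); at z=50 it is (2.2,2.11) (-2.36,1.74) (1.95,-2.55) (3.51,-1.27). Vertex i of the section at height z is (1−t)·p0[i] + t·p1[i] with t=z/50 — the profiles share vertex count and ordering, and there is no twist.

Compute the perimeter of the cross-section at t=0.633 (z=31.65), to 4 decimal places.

Perimeter at t=0.633: 16.9556

Cross-section at t=0.633: each vertex is (1-t)·p0[i] + t·p1[i].
  v1: (1-0.633)·(3.15,2.17) + 0.633·(2.2,2.11) = (2.5487,2.1320)
  v2: (1-0.633)·(-2.66,1.66) + 0.633·(-2.36,1.74) = (-2.4701,1.7106)
  v3: (1-0.633)·(1.3,-1.76) + 0.633·(1.95,-2.55) = (1.7115,-2.2601)
  v4: (1-0.633)·(4.44,-2) + 0.633·(3.51,-1.27) = (3.8513,-1.5379)
Perimeter = Σ |v_{i+1} − v_i|:
  edge 1→2: √(-5.0188² + -0.4214²) = 5.0364 (running 5.0364)
  edge 2→3: √(4.1815² + -3.9707²) = 5.7664 (running 10.8029)
  edge 3→4: √(2.1399² + 0.7222²) = 2.2584 (running 13.0613)
  edge 4→1: √(-1.3027² + 3.6699²) = 3.8943 (running 16.9556)
Perimeter = 16.9556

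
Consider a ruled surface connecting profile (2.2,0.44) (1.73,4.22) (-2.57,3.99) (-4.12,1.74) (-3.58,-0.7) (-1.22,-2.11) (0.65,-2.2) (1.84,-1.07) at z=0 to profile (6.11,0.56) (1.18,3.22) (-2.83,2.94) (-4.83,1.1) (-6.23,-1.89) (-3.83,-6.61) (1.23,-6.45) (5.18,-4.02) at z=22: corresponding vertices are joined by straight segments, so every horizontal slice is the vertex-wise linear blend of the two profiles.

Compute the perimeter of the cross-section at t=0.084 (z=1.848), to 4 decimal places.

Perimeter at t=0.084: 22.0477

Cross-section at t=0.084: each vertex is (1-t)·p0[i] + t·p1[i].
  v1: (1-0.084)·(2.2,0.44) + 0.084·(6.11,0.56) = (2.5284,0.4501)
  v2: (1-0.084)·(1.73,4.22) + 0.084·(1.18,3.22) = (1.6838,4.1360)
  v3: (1-0.084)·(-2.57,3.99) + 0.084·(-2.83,2.94) = (-2.5918,3.9018)
  v4: (1-0.084)·(-4.12,1.74) + 0.084·(-4.83,1.1) = (-4.1796,1.6862)
  v5: (1-0.084)·(-3.58,-0.7) + 0.084·(-6.23,-1.89) = (-3.8026,-0.8000)
  v6: (1-0.084)·(-1.22,-2.11) + 0.084·(-3.83,-6.61) = (-1.4392,-2.4880)
  v7: (1-0.084)·(0.65,-2.2) + 0.084·(1.23,-6.45) = (0.6987,-2.5570)
  v8: (1-0.084)·(1.84,-1.07) + 0.084·(5.18,-4.02) = (2.1206,-1.3178)
Perimeter = Σ |v_{i+1} − v_i|:
  edge 1→2: √(-0.8446² + 3.6859²) = 3.7815 (running 3.7815)
  edge 2→3: √(-4.2756² + -0.2342²) = 4.2820 (running 8.0635)
  edge 3→4: √(-1.5878² + -2.2156²) = 2.7258 (running 10.7893)
  edge 4→5: √(0.3770² + -2.4862²) = 2.5146 (running 13.3039)
  edge 5→6: √(2.3634² + -1.6880²) = 2.9043 (running 16.2082)
  edge 6→7: √(2.1380² + -0.0690²) = 2.1391 (running 18.3473)
  edge 7→8: √(1.4218² + 1.2392²) = 1.8861 (running 20.2333)
  edge 8→1: √(0.4079² + 1.7679²) = 1.8143 (running 22.0477)
Perimeter = 22.0477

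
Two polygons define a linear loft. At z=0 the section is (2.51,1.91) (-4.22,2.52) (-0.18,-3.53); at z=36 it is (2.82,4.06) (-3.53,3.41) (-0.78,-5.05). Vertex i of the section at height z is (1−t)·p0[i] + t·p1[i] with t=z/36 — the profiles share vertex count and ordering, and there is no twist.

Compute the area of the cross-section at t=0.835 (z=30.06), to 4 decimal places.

Cross-section at t=0.835: each vertex is (1-t)·p0[i] + t·p1[i].
  v1: (1-0.835)·(2.51,1.91) + 0.835·(2.82,4.06) = (2.7689,3.7052)
  v2: (1-0.835)·(-4.22,2.52) + 0.835·(-3.53,3.41) = (-3.6438,3.2631)
  v3: (1-0.835)·(-0.18,-3.53) + 0.835·(-0.78,-5.05) = (-0.6810,-4.7992)
Shoelace sum Σ(x_i·y_{i+1} − x_{i+1}·y_i):
  i=1: 2.7689·3.2631 − -3.6438·3.7052 = +22.5365 (running +22.5365)
  i=2: -3.6438·-4.7992 − -0.6810·3.2631 = +19.7098 (running +42.2463)
  i=3: -0.6810·3.7052 − 2.7689·-4.7992 = +10.7650 (running +53.0113)
Area = |Σ|/2 = |53.0113|/2 = 26.5057

Area at t=0.835: 26.5057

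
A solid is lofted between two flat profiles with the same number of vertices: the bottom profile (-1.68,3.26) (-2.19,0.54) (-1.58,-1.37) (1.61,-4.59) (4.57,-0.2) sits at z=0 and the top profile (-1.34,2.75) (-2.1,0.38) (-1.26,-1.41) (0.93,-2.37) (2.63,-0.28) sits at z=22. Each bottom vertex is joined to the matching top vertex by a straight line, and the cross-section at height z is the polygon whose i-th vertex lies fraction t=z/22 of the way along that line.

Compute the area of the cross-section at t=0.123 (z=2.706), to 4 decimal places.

Cross-section at t=0.123: each vertex is (1-t)·p0[i] + t·p1[i].
  v1: (1-0.123)·(-1.68,3.26) + 0.123·(-1.34,2.75) = (-1.6382,3.1973)
  v2: (1-0.123)·(-2.19,0.54) + 0.123·(-2.1,0.38) = (-2.1789,0.5203)
  v3: (1-0.123)·(-1.58,-1.37) + 0.123·(-1.26,-1.41) = (-1.5406,-1.3749)
  v4: (1-0.123)·(1.61,-4.59) + 0.123·(0.93,-2.37) = (1.5264,-4.3169)
  v5: (1-0.123)·(4.57,-0.2) + 0.123·(2.63,-0.28) = (4.3314,-0.2098)
Shoelace sum Σ(x_i·y_{i+1} − x_{i+1}·y_i):
  i=1: -1.6382·0.5203 − -2.1789·3.1973 = +6.1142 (running +6.1142)
  i=2: -2.1789·-1.3749 − -1.5406·0.5203 = +3.7975 (running +9.9117)
  i=3: -1.5406·-4.3169 − 1.5264·-1.3749 = +8.7495 (running +18.6612)
  i=4: 1.5264·-0.2098 − 4.3314·-4.3169 = +18.3780 (running +37.0392)
  i=5: 4.3314·3.1973 − -1.6382·-0.2098 = +13.5048 (running +50.5441)
Area = |Σ|/2 = |50.5441|/2 = 25.2720

Area at t=0.123: 25.2720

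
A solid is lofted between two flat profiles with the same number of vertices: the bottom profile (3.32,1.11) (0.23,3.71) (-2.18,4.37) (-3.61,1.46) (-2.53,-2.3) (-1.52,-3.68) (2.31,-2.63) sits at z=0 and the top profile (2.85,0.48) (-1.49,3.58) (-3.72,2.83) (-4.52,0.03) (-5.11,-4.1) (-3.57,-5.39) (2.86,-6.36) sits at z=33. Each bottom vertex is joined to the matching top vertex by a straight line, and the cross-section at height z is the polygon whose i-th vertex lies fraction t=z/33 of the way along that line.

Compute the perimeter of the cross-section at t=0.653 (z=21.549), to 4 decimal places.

Perimeter at t=0.653: 27.4074

Cross-section at t=0.653: each vertex is (1-t)·p0[i] + t·p1[i].
  v1: (1-0.653)·(3.32,1.11) + 0.653·(2.85,0.48) = (3.0131,0.6986)
  v2: (1-0.653)·(0.23,3.71) + 0.653·(-1.49,3.58) = (-0.8932,3.6251)
  v3: (1-0.653)·(-2.18,4.37) + 0.653·(-3.72,2.83) = (-3.1856,3.3644)
  v4: (1-0.653)·(-3.61,1.46) + 0.653·(-4.52,0.03) = (-4.2042,0.5262)
  v5: (1-0.653)·(-2.53,-2.3) + 0.653·(-5.11,-4.1) = (-4.2147,-3.4754)
  v6: (1-0.653)·(-1.52,-3.68) + 0.653·(-3.57,-5.39) = (-2.8586,-4.7966)
  v7: (1-0.653)·(2.31,-2.63) + 0.653·(2.86,-6.36) = (2.6692,-5.0657)
Perimeter = Σ |v_{i+1} − v_i|:
  edge 1→2: √(-3.9062² + 2.9265²) = 4.8809 (running 4.8809)
  edge 2→3: √(-2.2925² + -0.2607²) = 2.3072 (running 7.1881)
  edge 3→4: √(-1.0186² + -2.8382²) = 3.0154 (running 10.2036)
  edge 4→5: √(-0.0105² + -4.0016²) = 4.0016 (running 14.2052)
  edge 5→6: √(1.3561² + -1.3212²) = 1.8933 (running 16.0985)
  edge 6→7: √(5.5278² + -0.2691²) = 5.5343 (running 21.6328)
  edge 7→1: √(0.3439² + 5.7643²) = 5.7746 (running 27.4074)
Perimeter = 27.4074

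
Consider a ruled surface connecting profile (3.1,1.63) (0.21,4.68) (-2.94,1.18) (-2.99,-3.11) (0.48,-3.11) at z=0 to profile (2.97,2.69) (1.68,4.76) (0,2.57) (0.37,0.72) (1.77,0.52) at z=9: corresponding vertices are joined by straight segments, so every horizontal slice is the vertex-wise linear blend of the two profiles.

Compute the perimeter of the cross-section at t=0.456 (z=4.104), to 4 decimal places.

Cross-section at t=0.456: each vertex is (1-t)·p0[i] + t·p1[i].
  v1: (1-0.456)·(3.1,1.63) + 0.456·(2.97,2.69) = (3.0407,2.1134)
  v2: (1-0.456)·(0.21,4.68) + 0.456·(1.68,4.76) = (0.8803,4.7165)
  v3: (1-0.456)·(-2.94,1.18) + 0.456·(0,2.57) = (-1.5994,1.8138)
  v4: (1-0.456)·(-2.99,-3.11) + 0.456·(0.37,0.72) = (-1.4578,-1.3635)
  v5: (1-0.456)·(0.48,-3.11) + 0.456·(1.77,0.52) = (1.0682,-1.4547)
Perimeter = Σ |v_{i+1} − v_i|:
  edge 1→2: √(-2.1604² + 2.6031²) = 3.3828 (running 3.3828)
  edge 2→3: √(-2.4797² + -2.9026²) = 3.8176 (running 7.2004)
  edge 3→4: √(0.1415² + -3.1774²) = 3.1805 (running 10.3810)
  edge 4→5: √(2.5261² + -0.0912²) = 2.5277 (running 12.9087)
  edge 5→1: √(1.9725² + 3.5681²) = 4.0770 (running 16.9857)
Perimeter = 16.9857

Perimeter at t=0.456: 16.9857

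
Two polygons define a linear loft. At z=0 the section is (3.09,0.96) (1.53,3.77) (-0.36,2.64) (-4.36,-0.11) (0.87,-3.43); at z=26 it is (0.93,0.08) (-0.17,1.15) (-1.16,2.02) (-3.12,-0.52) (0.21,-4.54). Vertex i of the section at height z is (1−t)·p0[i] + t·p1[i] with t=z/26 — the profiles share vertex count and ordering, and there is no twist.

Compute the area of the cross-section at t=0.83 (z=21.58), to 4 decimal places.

Area at t=0.83: 15.9131

Cross-section at t=0.83: each vertex is (1-t)·p0[i] + t·p1[i].
  v1: (1-0.83)·(3.09,0.96) + 0.83·(0.93,0.08) = (1.2972,0.2296)
  v2: (1-0.83)·(1.53,3.77) + 0.83·(-0.17,1.15) = (0.1190,1.5954)
  v3: (1-0.83)·(-0.36,2.64) + 0.83·(-1.16,2.02) = (-1.0240,2.1254)
  v4: (1-0.83)·(-4.36,-0.11) + 0.83·(-3.12,-0.52) = (-3.3308,-0.4503)
  v5: (1-0.83)·(0.87,-3.43) + 0.83·(0.21,-4.54) = (0.3222,-4.3513)
Shoelace sum Σ(x_i·y_{i+1} − x_{i+1}·y_i):
  i=1: 1.2972·1.5954 − 0.1190·0.2296 = +2.0422 (running +2.0422)
  i=2: 0.1190·2.1254 − -1.0240·1.5954 = +1.8866 (running +3.9288)
  i=3: -1.0240·-0.4503 − -3.3308·2.1254 = +7.5404 (running +11.4692)
  i=4: -3.3308·-4.3513 − 0.3222·-0.4503 = +14.6384 (running +26.1076)
  i=5: 0.3222·0.2296 − 1.2972·-4.3513 = +5.7185 (running +31.8261)
Area = |Σ|/2 = |31.8261|/2 = 15.9131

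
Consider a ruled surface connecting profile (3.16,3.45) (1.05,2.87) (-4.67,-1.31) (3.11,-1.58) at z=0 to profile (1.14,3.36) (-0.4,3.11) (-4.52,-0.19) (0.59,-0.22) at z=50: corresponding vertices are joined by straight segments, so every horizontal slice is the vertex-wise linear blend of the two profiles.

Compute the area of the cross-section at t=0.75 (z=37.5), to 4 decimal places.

Cross-section at t=0.75: each vertex is (1-t)·p0[i] + t·p1[i].
  v1: (1-0.75)·(3.16,3.45) + 0.75·(1.14,3.36) = (1.6450,3.3825)
  v2: (1-0.75)·(1.05,2.87) + 0.75·(-0.4,3.11) = (-0.0375,3.0500)
  v3: (1-0.75)·(-4.67,-1.31) + 0.75·(-4.52,-0.19) = (-4.5575,-0.4700)
  v4: (1-0.75)·(3.11,-1.58) + 0.75·(0.59,-0.22) = (1.2200,-0.5600)
Shoelace sum Σ(x_i·y_{i+1} − x_{i+1}·y_i):
  i=1: 1.6450·3.0500 − -0.0375·3.3825 = +5.1441 (running +5.1441)
  i=2: -0.0375·-0.4700 − -4.5575·3.0500 = +13.9180 (running +19.0621)
  i=3: -4.5575·-0.5600 − 1.2200·-0.4700 = +3.1256 (running +22.1877)
  i=4: 1.2200·3.3825 − 1.6450·-0.5600 = +5.0479 (running +27.2355)
Area = |Σ|/2 = |27.2355|/2 = 13.6178

Area at t=0.75: 13.6178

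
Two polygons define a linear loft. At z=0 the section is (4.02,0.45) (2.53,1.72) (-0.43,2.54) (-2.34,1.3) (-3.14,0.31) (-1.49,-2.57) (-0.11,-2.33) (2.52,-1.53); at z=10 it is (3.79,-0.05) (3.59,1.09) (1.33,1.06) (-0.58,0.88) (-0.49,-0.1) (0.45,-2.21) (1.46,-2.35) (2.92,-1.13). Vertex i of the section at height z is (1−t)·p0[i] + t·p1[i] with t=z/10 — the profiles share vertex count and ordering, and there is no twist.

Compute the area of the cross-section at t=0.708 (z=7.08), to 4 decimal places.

Area at t=0.708: 14.0355

Cross-section at t=0.708: each vertex is (1-t)·p0[i] + t·p1[i].
  v1: (1-0.708)·(4.02,0.45) + 0.708·(3.79,-0.05) = (3.8572,0.0960)
  v2: (1-0.708)·(2.53,1.72) + 0.708·(3.59,1.09) = (3.2805,1.2740)
  v3: (1-0.708)·(-0.43,2.54) + 0.708·(1.33,1.06) = (0.8161,1.4922)
  v4: (1-0.708)·(-2.34,1.3) + 0.708·(-0.58,0.88) = (-1.0939,1.0026)
  v5: (1-0.708)·(-3.14,0.31) + 0.708·(-0.49,-0.1) = (-1.2638,0.0197)
  v6: (1-0.708)·(-1.49,-2.57) + 0.708·(0.45,-2.21) = (-0.1165,-2.3151)
  v7: (1-0.708)·(-0.11,-2.33) + 0.708·(1.46,-2.35) = (1.0016,-2.3442)
  v8: (1-0.708)·(2.52,-1.53) + 0.708·(2.92,-1.13) = (2.8032,-1.2468)
Shoelace sum Σ(x_i·y_{i+1} − x_{i+1}·y_i):
  i=1: 3.8572·1.2740 − 3.2805·0.0960 = +4.5989 (running +4.5989)
  i=2: 3.2805·1.4922 − 0.8161·1.2740 = +3.8553 (running +8.4543)
  i=3: 0.8161·1.0026 − -1.0939·1.4922 = +2.4505 (running +10.9048)
  i=4: -1.0939·0.0197 − -1.2638·1.0026 = +1.2456 (running +12.1504)
  i=5: -1.2638·-2.3151 − -0.1165·0.0197 = +2.9281 (running +15.0785)
  i=6: -0.1165·-2.3442 − 1.0016·-2.3151 = +2.5918 (running +17.6703)
  i=7: 1.0016·-1.2468 − 2.8032·-2.3442 = +5.3224 (running +22.9927)
  i=8: 2.8032·0.0960 − 3.8572·-1.2468 = +5.0782 (running +28.0709)
Area = |Σ|/2 = |28.0709|/2 = 14.0355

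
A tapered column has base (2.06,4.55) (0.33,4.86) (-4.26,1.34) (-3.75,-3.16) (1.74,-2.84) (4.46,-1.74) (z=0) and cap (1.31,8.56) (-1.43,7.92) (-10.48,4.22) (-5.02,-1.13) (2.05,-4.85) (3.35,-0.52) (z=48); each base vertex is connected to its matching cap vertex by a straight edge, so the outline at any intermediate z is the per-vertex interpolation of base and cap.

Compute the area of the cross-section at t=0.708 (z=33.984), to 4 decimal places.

Cross-section at t=0.708: each vertex is (1-t)·p0[i] + t·p1[i].
  v1: (1-0.708)·(2.06,4.55) + 0.708·(1.31,8.56) = (1.5290,7.3891)
  v2: (1-0.708)·(0.33,4.86) + 0.708·(-1.43,7.92) = (-0.9161,7.0265)
  v3: (1-0.708)·(-4.26,1.34) + 0.708·(-10.48,4.22) = (-8.6638,3.3790)
  v4: (1-0.708)·(-3.75,-3.16) + 0.708·(-5.02,-1.13) = (-4.6492,-1.7228)
  v5: (1-0.708)·(1.74,-2.84) + 0.708·(2.05,-4.85) = (1.9595,-4.2631)
  v6: (1-0.708)·(4.46,-1.74) + 0.708·(3.35,-0.52) = (3.6741,-0.8762)
Shoelace sum Σ(x_i·y_{i+1} − x_{i+1}·y_i):
  i=1: 1.5290·7.0265 − -0.9161·7.3891 = +17.5125 (running +17.5125)
  i=2: -0.9161·3.3790 − -8.6638·7.0265 = +57.7803 (running +75.2927)
  i=3: -8.6638·-1.7228 − -4.6492·3.3790 = +30.6353 (running +105.9280)
  i=4: -4.6492·-4.2631 − 1.9595·-1.7228 = +23.1955 (running +129.1235)
  i=5: 1.9595·-0.8762 − 3.6741·-4.2631 = +13.9461 (running +143.0696)
  i=6: 3.6741·7.3891 − 1.5290·-0.8762 = +28.4881 (running +171.5577)
Area = |Σ|/2 = |171.5577|/2 = 85.7789

Area at t=0.708: 85.7789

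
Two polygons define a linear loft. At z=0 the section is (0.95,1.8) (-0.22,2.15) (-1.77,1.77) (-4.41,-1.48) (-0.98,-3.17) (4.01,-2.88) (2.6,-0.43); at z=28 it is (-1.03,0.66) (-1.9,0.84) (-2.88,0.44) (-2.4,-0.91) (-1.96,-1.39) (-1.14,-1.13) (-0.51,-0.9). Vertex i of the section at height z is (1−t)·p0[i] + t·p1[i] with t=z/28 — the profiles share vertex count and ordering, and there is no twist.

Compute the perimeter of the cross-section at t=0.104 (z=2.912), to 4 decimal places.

Perimeter at t=0.104: 19.7815

Cross-section at t=0.104: each vertex is (1-t)·p0[i] + t·p1[i].
  v1: (1-0.104)·(0.95,1.8) + 0.104·(-1.03,0.66) = (0.7441,1.6814)
  v2: (1-0.104)·(-0.22,2.15) + 0.104·(-1.9,0.84) = (-0.3947,2.0138)
  v3: (1-0.104)·(-1.77,1.77) + 0.104·(-2.88,0.44) = (-1.8854,1.6317)
  v4: (1-0.104)·(-4.41,-1.48) + 0.104·(-2.4,-0.91) = (-4.2010,-1.4207)
  v5: (1-0.104)·(-0.98,-3.17) + 0.104·(-1.96,-1.39) = (-1.0819,-2.9849)
  v6: (1-0.104)·(4.01,-2.88) + 0.104·(-1.14,-1.13) = (3.4744,-2.6980)
  v7: (1-0.104)·(2.6,-0.43) + 0.104·(-0.51,-0.9) = (2.2766,-0.4789)
Perimeter = Σ |v_{i+1} − v_i|:
  edge 1→2: √(-1.1388² + 0.3323²) = 1.1863 (running 1.1863)
  edge 2→3: √(-1.4907² + -0.3821²) = 1.5389 (running 2.7252)
  edge 3→4: √(-2.3155² + -3.0524²) = 3.8313 (running 6.5565)
  edge 4→5: √(3.1190² + -1.5642²) = 3.4893 (running 10.0458)
  edge 5→6: √(4.5563² + 0.2869²) = 4.5653 (running 14.6111)
  edge 6→7: √(-1.1978² + 2.2191²) = 2.5218 (running 17.1329)
  edge 7→1: √(-1.5325² + 2.1603²) = 2.6487 (running 19.7815)
Perimeter = 19.7815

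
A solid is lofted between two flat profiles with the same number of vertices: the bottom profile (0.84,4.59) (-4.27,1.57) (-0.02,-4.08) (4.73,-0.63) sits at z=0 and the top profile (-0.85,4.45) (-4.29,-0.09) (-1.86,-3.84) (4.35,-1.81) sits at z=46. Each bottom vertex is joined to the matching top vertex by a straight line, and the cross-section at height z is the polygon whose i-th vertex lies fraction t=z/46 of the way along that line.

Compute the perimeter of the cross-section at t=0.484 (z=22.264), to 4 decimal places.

Perimeter at t=0.484: 24.9297

Cross-section at t=0.484: each vertex is (1-t)·p0[i] + t·p1[i].
  v1: (1-0.484)·(0.84,4.59) + 0.484·(-0.85,4.45) = (0.0220,4.5222)
  v2: (1-0.484)·(-4.27,1.57) + 0.484·(-4.29,-0.09) = (-4.2797,0.7666)
  v3: (1-0.484)·(-0.02,-4.08) + 0.484·(-1.86,-3.84) = (-0.9106,-3.9638)
  v4: (1-0.484)·(4.73,-0.63) + 0.484·(4.35,-1.81) = (4.5461,-1.2011)
Perimeter = Σ |v_{i+1} − v_i|:
  edge 1→2: √(-4.3017² + -3.7557²) = 5.7105 (running 5.7105)
  edge 2→3: √(3.3691² + -4.7304²) = 5.8076 (running 11.5181)
  edge 3→4: √(5.4566² + 2.7627²) = 6.1162 (running 17.6342)
  edge 4→1: √(-4.5240² + 5.7234²) = 7.2955 (running 24.9297)
Perimeter = 24.9297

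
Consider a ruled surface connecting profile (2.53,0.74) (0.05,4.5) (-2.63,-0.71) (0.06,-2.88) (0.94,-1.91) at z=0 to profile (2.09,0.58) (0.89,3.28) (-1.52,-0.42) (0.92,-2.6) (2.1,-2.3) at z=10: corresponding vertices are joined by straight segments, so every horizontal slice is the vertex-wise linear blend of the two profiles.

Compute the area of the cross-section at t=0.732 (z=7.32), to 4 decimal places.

Area at t=0.732: 14.1067

Cross-section at t=0.732: each vertex is (1-t)·p0[i] + t·p1[i].
  v1: (1-0.732)·(2.53,0.74) + 0.732·(2.09,0.58) = (2.2079,0.6229)
  v2: (1-0.732)·(0.05,4.5) + 0.732·(0.89,3.28) = (0.6649,3.6070)
  v3: (1-0.732)·(-2.63,-0.71) + 0.732·(-1.52,-0.42) = (-1.8175,-0.4977)
  v4: (1-0.732)·(0.06,-2.88) + 0.732·(0.92,-2.6) = (0.6895,-2.6750)
  v5: (1-0.732)·(0.94,-1.91) + 0.732·(2.1,-2.3) = (1.7891,-2.1955)
Shoelace sum Σ(x_i·y_{i+1} − x_{i+1}·y_i):
  i=1: 2.2079·3.6070 − 0.6649·0.6229 = +7.5497 (running +7.5497)
  i=2: 0.6649·-0.4977 − -1.8175·3.6070 = +6.2247 (running +13.7744)
  i=3: -1.8175·-2.6750 − 0.6895·-0.4977 = +5.2050 (running +18.9794)
  i=4: 0.6895·-2.1955 − 1.7891·-2.6750 = +3.2721 (running +22.2516)
  i=5: 1.7891·0.6229 − 2.2079·-2.1955 = +5.9619 (running +28.2134)
Area = |Σ|/2 = |28.2134|/2 = 14.1067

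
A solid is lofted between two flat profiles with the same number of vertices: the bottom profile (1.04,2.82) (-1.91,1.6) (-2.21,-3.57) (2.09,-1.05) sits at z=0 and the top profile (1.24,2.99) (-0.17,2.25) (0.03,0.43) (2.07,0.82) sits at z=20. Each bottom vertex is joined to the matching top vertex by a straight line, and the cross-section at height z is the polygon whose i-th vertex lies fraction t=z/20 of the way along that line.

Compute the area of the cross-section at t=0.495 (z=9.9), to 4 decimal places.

Area at t=0.495: 9.3225

Cross-section at t=0.495: each vertex is (1-t)·p0[i] + t·p1[i].
  v1: (1-0.495)·(1.04,2.82) + 0.495·(1.24,2.99) = (1.1390,2.9042)
  v2: (1-0.495)·(-1.91,1.6) + 0.495·(-0.17,2.25) = (-1.0487,1.9218)
  v3: (1-0.495)·(-2.21,-3.57) + 0.495·(0.03,0.43) = (-1.1012,-1.5900)
  v4: (1-0.495)·(2.09,-1.05) + 0.495·(2.07,0.82) = (2.0801,-0.1244)
Shoelace sum Σ(x_i·y_{i+1} − x_{i+1}·y_i):
  i=1: 1.1390·1.9218 − -1.0487·2.9042 = +5.2345 (running +5.2345)
  i=2: -1.0487·-1.5900 − -1.1012·1.9218 = +3.7837 (running +9.0181)
  i=3: -1.1012·-0.1244 − 2.0801·-1.5900 = +3.4443 (running +12.4624)
  i=4: 2.0801·2.9042 − 1.1390·-0.1244 = +6.1826 (running +18.6450)
Area = |Σ|/2 = |18.6450|/2 = 9.3225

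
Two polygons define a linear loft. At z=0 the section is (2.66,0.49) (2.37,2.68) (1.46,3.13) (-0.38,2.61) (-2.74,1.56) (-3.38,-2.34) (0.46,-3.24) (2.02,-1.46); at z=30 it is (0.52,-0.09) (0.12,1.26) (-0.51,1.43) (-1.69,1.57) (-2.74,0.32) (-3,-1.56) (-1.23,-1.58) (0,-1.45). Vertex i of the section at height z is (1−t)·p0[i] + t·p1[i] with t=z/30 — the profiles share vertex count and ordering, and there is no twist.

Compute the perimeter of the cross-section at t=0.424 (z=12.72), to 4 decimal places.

Cross-section at t=0.424: each vertex is (1-t)·p0[i] + t·p1[i].
  v1: (1-0.424)·(2.66,0.49) + 0.424·(0.52,-0.09) = (1.7526,0.2441)
  v2: (1-0.424)·(2.37,2.68) + 0.424·(0.12,1.26) = (1.4160,2.0779)
  v3: (1-0.424)·(1.46,3.13) + 0.424·(-0.51,1.43) = (0.6247,2.4092)
  v4: (1-0.424)·(-0.38,2.61) + 0.424·(-1.69,1.57) = (-0.9354,2.1690)
  v5: (1-0.424)·(-2.74,1.56) + 0.424·(-2.74,0.32) = (-2.7400,1.0342)
  v6: (1-0.424)·(-3.38,-2.34) + 0.424·(-3,-1.56) = (-3.2189,-2.0093)
  v7: (1-0.424)·(0.46,-3.24) + 0.424·(-1.23,-1.58) = (-0.2566,-2.5362)
  v8: (1-0.424)·(2.02,-1.46) + 0.424·(0,-1.45) = (1.1635,-1.4558)
Perimeter = Σ |v_{i+1} − v_i|:
  edge 1→2: √(-0.3366² + 1.8338²) = 1.8645 (running 1.8645)
  edge 2→3: √(-0.7913² + 0.3313²) = 0.8578 (running 2.7223)
  edge 3→4: √(-1.5602² + -0.2402²) = 1.5785 (running 4.3008)
  edge 4→5: √(-1.8046² + -1.1348²) = 2.1317 (running 6.4326)
  edge 5→6: √(-0.4789² + -3.0435²) = 3.0810 (running 9.5135)
  edge 6→7: √(2.9623² + -0.5269²) = 3.0088 (running 12.5223)
  edge 7→8: √(1.4201² + 1.0804²) = 1.7843 (running 14.3067)
  edge 8→1: √(0.5891² + 1.6998²) = 1.7990 (running 16.1057)
Perimeter = 16.1057

Perimeter at t=0.424: 16.1057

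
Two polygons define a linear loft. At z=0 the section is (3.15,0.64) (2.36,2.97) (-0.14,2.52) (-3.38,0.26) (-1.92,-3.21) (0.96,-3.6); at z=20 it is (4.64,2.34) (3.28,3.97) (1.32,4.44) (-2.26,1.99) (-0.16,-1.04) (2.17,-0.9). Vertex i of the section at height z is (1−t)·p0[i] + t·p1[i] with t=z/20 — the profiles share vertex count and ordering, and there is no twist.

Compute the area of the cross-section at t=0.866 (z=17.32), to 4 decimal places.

Cross-section at t=0.866: each vertex is (1-t)·p0[i] + t·p1[i].
  v1: (1-0.866)·(3.15,0.64) + 0.866·(4.64,2.34) = (4.4403,2.1122)
  v2: (1-0.866)·(2.36,2.97) + 0.866·(3.28,3.97) = (3.1567,3.8360)
  v3: (1-0.866)·(-0.14,2.52) + 0.866·(1.32,4.44) = (1.1244,4.1827)
  v4: (1-0.866)·(-3.38,0.26) + 0.866·(-2.26,1.99) = (-2.4101,1.7582)
  v5: (1-0.866)·(-1.92,-3.21) + 0.866·(-0.16,-1.04) = (-0.3958,-1.3308)
  v6: (1-0.866)·(0.96,-3.6) + 0.866·(2.17,-0.9) = (2.0079,-1.2618)
Shoelace sum Σ(x_i·y_{i+1} − x_{i+1}·y_i):
  i=1: 4.4403·3.8360 − 3.1567·2.1122 = +10.3655 (running +10.3655)
  i=2: 3.1567·4.1827 − 1.1244·3.8360 = +8.8906 (running +19.2562)
  i=3: 1.1244·1.7582 − -2.4101·4.1827 = +12.0575 (running +31.3137)
  i=4: -2.4101·-1.3308 − -0.3958·1.7582 = +3.9032 (running +35.2169)
  i=5: -0.3958·-1.2618 − 2.0079·-1.3308 = +3.1715 (running +38.3884)
  i=6: 2.0079·2.1122 − 4.4403·-1.2618 = +9.8438 (running +48.2322)
Area = |Σ|/2 = |48.2322|/2 = 24.1161

Area at t=0.866: 24.1161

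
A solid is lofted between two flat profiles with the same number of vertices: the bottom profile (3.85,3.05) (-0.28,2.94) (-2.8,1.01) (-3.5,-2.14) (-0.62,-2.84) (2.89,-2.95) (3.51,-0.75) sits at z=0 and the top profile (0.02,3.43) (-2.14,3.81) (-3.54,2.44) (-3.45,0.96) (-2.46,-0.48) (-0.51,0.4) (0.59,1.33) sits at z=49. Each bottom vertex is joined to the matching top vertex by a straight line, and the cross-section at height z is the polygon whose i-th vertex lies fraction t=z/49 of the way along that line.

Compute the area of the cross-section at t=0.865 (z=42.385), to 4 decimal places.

Cross-section at t=0.865: each vertex is (1-t)·p0[i] + t·p1[i].
  v1: (1-0.865)·(3.85,3.05) + 0.865·(0.02,3.43) = (0.5371,3.3787)
  v2: (1-0.865)·(-0.28,2.94) + 0.865·(-2.14,3.81) = (-1.8889,3.6926)
  v3: (1-0.865)·(-2.8,1.01) + 0.865·(-3.54,2.44) = (-3.4401,2.2470)
  v4: (1-0.865)·(-3.5,-2.14) + 0.865·(-3.45,0.96) = (-3.4568,0.5415)
  v5: (1-0.865)·(-0.62,-2.84) + 0.865·(-2.46,-0.48) = (-2.2116,-0.7986)
  v6: (1-0.865)·(2.89,-2.95) + 0.865·(-0.51,0.4) = (-0.0510,-0.0523)
  v7: (1-0.865)·(3.51,-0.75) + 0.865·(0.59,1.33) = (0.9842,1.0492)
Shoelace sum Σ(x_i·y_{i+1} − x_{i+1}·y_i):
  i=1: 0.5371·3.6926 − -1.8889·3.3787 = +8.3651 (running +8.3651)
  i=2: -1.8889·2.2470 − -3.4401·3.6926 = +8.4585 (running +16.8236)
  i=3: -3.4401·0.5415 − -3.4568·2.2470 = +5.9043 (running +22.7279)
  i=4: -3.4568·-0.7986 − -2.2116·0.5415 = +3.9581 (running +26.6861)
  i=5: -2.2116·-0.0523 − -0.0510·-0.7986 = +0.0748 (running +26.7609)
  i=6: -0.0510·1.0492 − 0.9842·-0.0523 = -0.0021 (running +26.7588)
  i=7: 0.9842·3.3787 − 0.5371·1.0492 = +2.7618 (running +29.5206)
Area = |Σ|/2 = |29.5206|/2 = 14.7603

Area at t=0.865: 14.7603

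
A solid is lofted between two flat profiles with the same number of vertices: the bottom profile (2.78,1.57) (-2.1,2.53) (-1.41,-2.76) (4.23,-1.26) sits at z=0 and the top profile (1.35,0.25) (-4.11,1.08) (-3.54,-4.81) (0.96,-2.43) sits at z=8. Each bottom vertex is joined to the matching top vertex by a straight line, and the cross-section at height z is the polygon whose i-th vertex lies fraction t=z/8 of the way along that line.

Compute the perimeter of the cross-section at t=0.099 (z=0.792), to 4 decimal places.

Perimeter at t=0.099: 19.2576

Cross-section at t=0.099: each vertex is (1-t)·p0[i] + t·p1[i].
  v1: (1-0.099)·(2.78,1.57) + 0.099·(1.35,0.25) = (2.6384,1.4393)
  v2: (1-0.099)·(-2.1,2.53) + 0.099·(-4.11,1.08) = (-2.2990,2.3864)
  v3: (1-0.099)·(-1.41,-2.76) + 0.099·(-3.54,-4.81) = (-1.6209,-2.9629)
  v4: (1-0.099)·(4.23,-1.26) + 0.099·(0.96,-2.43) = (3.9063,-1.3758)
Perimeter = Σ |v_{i+1} − v_i|:
  edge 1→2: √(-4.9374² + 0.9471²) = 5.0274 (running 5.0274)
  edge 2→3: √(0.6781² + -5.3494²) = 5.3922 (running 10.4197)
  edge 3→4: √(5.5271² + 1.5871²) = 5.7505 (running 16.1701)
  edge 4→1: √(-1.2678² + 2.8152²) = 3.0875 (running 19.2576)
Perimeter = 19.2576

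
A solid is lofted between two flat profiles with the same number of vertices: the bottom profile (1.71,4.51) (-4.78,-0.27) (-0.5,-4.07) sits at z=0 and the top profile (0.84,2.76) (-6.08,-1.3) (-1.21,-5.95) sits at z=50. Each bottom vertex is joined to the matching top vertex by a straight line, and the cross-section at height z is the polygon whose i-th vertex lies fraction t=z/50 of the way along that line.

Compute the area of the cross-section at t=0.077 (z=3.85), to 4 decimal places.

Area at t=0.077: 22.8253

Cross-section at t=0.077: each vertex is (1-t)·p0[i] + t·p1[i].
  v1: (1-0.077)·(1.71,4.51) + 0.077·(0.84,2.76) = (1.6430,4.3752)
  v2: (1-0.077)·(-4.78,-0.27) + 0.077·(-6.08,-1.3) = (-4.8801,-0.3493)
  v3: (1-0.077)·(-0.5,-4.07) + 0.077·(-1.21,-5.95) = (-0.5547,-4.2148)
Shoelace sum Σ(x_i·y_{i+1} − x_{i+1}·y_i):
  i=1: 1.6430·-0.3493 − -4.8801·4.3752 = +20.7777 (running +20.7777)
  i=2: -4.8801·-4.2148 − -0.5547·-0.3493 = +20.3747 (running +41.1524)
  i=3: -0.5547·4.3752 − 1.6430·-4.2148 = +4.4981 (running +45.6505)
Area = |Σ|/2 = |45.6505|/2 = 22.8253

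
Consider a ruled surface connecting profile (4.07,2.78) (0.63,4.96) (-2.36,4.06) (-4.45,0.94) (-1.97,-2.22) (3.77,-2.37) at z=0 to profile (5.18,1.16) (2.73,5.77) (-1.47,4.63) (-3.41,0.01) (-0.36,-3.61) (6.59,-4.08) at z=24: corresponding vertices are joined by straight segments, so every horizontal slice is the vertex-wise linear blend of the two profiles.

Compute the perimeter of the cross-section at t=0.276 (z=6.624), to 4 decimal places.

Perimeter at t=0.276: 27.2778

Cross-section at t=0.276: each vertex is (1-t)·p0[i] + t·p1[i].
  v1: (1-0.276)·(4.07,2.78) + 0.276·(5.18,1.16) = (4.3764,2.3329)
  v2: (1-0.276)·(0.63,4.96) + 0.276·(2.73,5.77) = (1.2096,5.1836)
  v3: (1-0.276)·(-2.36,4.06) + 0.276·(-1.47,4.63) = (-2.1144,4.2173)
  v4: (1-0.276)·(-4.45,0.94) + 0.276·(-3.41,0.01) = (-4.1630,0.6833)
  v5: (1-0.276)·(-1.97,-2.22) + 0.276·(-0.36,-3.61) = (-1.5256,-2.6036)
  v6: (1-0.276)·(3.77,-2.37) + 0.276·(6.59,-4.08) = (4.5483,-2.8420)
Perimeter = Σ |v_{i+1} − v_i|:
  edge 1→2: √(-3.1668² + 2.8507²) = 4.2608 (running 4.2608)
  edge 2→3: √(-3.3240² + -0.9662²) = 3.4616 (running 7.7224)
  edge 3→4: √(-2.0486² + -3.5340²) = 4.0848 (running 11.8072)
  edge 4→5: √(2.6373² + -3.2870²) = 4.2142 (running 16.0214)
  edge 5→6: √(6.0740² + -0.2383²) = 6.0786 (running 22.1001)
  edge 6→1: √(-0.1720² + 5.1748²) = 5.1777 (running 27.2778)
Perimeter = 27.2778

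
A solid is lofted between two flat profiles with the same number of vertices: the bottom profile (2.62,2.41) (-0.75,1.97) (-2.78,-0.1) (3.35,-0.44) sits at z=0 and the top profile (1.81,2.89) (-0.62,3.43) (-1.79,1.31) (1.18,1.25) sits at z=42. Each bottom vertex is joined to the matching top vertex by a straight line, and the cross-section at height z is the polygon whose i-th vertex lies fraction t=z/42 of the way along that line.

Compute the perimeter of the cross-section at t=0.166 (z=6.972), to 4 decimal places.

Perimeter at t=0.166: 14.3430

Cross-section at t=0.166: each vertex is (1-t)·p0[i] + t·p1[i].
  v1: (1-0.166)·(2.62,2.41) + 0.166·(1.81,2.89) = (2.4855,2.4897)
  v2: (1-0.166)·(-0.75,1.97) + 0.166·(-0.62,3.43) = (-0.7284,2.2124)
  v3: (1-0.166)·(-2.78,-0.1) + 0.166·(-1.79,1.31) = (-2.6157,0.1341)
  v4: (1-0.166)·(3.35,-0.44) + 0.166·(1.18,1.25) = (2.9898,-0.1595)
Perimeter = Σ |v_{i+1} − v_i|:
  edge 1→2: √(-3.2140² + -0.2773²) = 3.2259 (running 3.2259)
  edge 2→3: √(-1.8872² + -2.0783²) = 2.8073 (running 6.0332)
  edge 3→4: √(5.6054² + -0.2935²) = 5.6131 (running 11.6463)
  edge 4→1: √(-0.5042² + 2.6491²) = 2.6967 (running 14.3430)
Perimeter = 14.3430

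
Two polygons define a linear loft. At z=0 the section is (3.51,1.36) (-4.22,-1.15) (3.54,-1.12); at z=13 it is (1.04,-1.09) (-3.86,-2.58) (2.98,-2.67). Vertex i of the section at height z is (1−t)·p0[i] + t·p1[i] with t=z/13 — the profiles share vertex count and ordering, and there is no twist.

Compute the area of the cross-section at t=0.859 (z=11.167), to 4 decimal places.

Cross-section at t=0.859: each vertex is (1-t)·p0[i] + t·p1[i].
  v1: (1-0.859)·(3.51,1.36) + 0.859·(1.04,-1.09) = (1.3883,-0.7446)
  v2: (1-0.859)·(-4.22,-1.15) + 0.859·(-3.86,-2.58) = (-3.9108,-2.3784)
  v3: (1-0.859)·(3.54,-1.12) + 0.859·(2.98,-2.67) = (3.0590,-2.4514)
Shoelace sum Σ(x_i·y_{i+1} − x_{i+1}·y_i):
  i=1: 1.3883·-2.3784 − -3.9108·-0.7446 = -6.2136 (running -6.2136)
  i=2: -3.9108·-2.4514 − 3.0590·-2.3784 = +16.8624 (running +10.6488)
  i=3: 3.0590·-0.7446 − 1.3883·-2.4514 = +1.1257 (running +11.7745)
Area = |Σ|/2 = |11.7745|/2 = 5.8873

Area at t=0.859: 5.8873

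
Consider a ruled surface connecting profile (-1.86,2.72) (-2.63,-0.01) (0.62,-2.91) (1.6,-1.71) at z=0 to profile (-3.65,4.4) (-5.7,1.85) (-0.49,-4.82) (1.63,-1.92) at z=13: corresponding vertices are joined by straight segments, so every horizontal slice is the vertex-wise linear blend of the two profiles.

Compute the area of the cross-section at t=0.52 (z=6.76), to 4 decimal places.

Area at t=0.52: 17.9645

Cross-section at t=0.52: each vertex is (1-t)·p0[i] + t·p1[i].
  v1: (1-0.52)·(-1.86,2.72) + 0.52·(-3.65,4.4) = (-2.7908,3.5936)
  v2: (1-0.52)·(-2.63,-0.01) + 0.52·(-5.7,1.85) = (-4.2264,0.9572)
  v3: (1-0.52)·(0.62,-2.91) + 0.52·(-0.49,-4.82) = (0.0428,-3.9032)
  v4: (1-0.52)·(1.6,-1.71) + 0.52·(1.63,-1.92) = (1.6156,-1.8192)
Shoelace sum Σ(x_i·y_{i+1} − x_{i+1}·y_i):
  i=1: -2.7908·0.9572 − -4.2264·3.5936 = +12.5166 (running +12.5166)
  i=2: -4.2264·-3.9032 − 0.0428·0.9572 = +16.4555 (running +28.9722)
  i=3: 0.0428·-1.8192 − 1.6156·-3.9032 = +6.2281 (running +35.2003)
  i=4: 1.6156·3.5936 − -2.7908·-1.8192 = +0.7288 (running +35.9291)
Area = |Σ|/2 = |35.9291|/2 = 17.9645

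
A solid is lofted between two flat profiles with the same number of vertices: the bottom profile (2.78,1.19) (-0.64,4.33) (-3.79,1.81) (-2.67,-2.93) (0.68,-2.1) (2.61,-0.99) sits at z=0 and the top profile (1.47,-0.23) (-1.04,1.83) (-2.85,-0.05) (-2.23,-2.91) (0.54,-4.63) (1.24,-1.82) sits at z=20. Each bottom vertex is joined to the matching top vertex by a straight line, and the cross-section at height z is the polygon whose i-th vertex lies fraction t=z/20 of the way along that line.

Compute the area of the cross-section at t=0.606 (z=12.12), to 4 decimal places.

Area at t=0.606: 22.4900

Cross-section at t=0.606: each vertex is (1-t)·p0[i] + t·p1[i].
  v1: (1-0.606)·(2.78,1.19) + 0.606·(1.47,-0.23) = (1.9861,0.3295)
  v2: (1-0.606)·(-0.64,4.33) + 0.606·(-1.04,1.83) = (-0.8824,2.8150)
  v3: (1-0.606)·(-3.79,1.81) + 0.606·(-2.85,-0.05) = (-3.2204,0.6828)
  v4: (1-0.606)·(-2.67,-2.93) + 0.606·(-2.23,-2.91) = (-2.4034,-2.9179)
  v5: (1-0.606)·(0.68,-2.1) + 0.606·(0.54,-4.63) = (0.5952,-3.6332)
  v6: (1-0.606)·(2.61,-0.99) + 0.606·(1.24,-1.82) = (1.7798,-1.4930)
Shoelace sum Σ(x_i·y_{i+1} − x_{i+1}·y_i):
  i=1: 1.9861·2.8150 − -0.8824·0.3295 = +5.8817 (running +5.8817)
  i=2: -0.8824·0.6828 − -3.2204·2.8150 = +8.4628 (running +14.3445)
  i=3: -3.2204·-2.9179 − -2.4034·0.6828 = +11.0377 (running +25.3822)
  i=4: -2.4034·-3.6332 − 0.5952·-2.9179 = +10.4684 (running +35.8507)
  i=5: 0.5952·-1.4930 − 1.7798·-3.6332 = +5.5777 (running +41.4284)
  i=6: 1.7798·0.3295 − 1.9861·-1.4930 = +3.5517 (running +44.9800)
Area = |Σ|/2 = |44.9800|/2 = 22.4900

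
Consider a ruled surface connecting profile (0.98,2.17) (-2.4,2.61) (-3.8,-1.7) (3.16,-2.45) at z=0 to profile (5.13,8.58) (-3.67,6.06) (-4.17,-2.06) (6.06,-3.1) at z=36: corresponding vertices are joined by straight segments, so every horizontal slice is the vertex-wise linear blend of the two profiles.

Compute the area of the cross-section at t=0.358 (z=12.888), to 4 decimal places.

Area at t=0.358: 43.0771

Cross-section at t=0.358: each vertex is (1-t)·p0[i] + t·p1[i].
  v1: (1-0.358)·(0.98,2.17) + 0.358·(5.13,8.58) = (2.4657,4.4648)
  v2: (1-0.358)·(-2.4,2.61) + 0.358·(-3.67,6.06) = (-2.8547,3.8451)
  v3: (1-0.358)·(-3.8,-1.7) + 0.358·(-4.17,-2.06) = (-3.9325,-1.8289)
  v4: (1-0.358)·(3.16,-2.45) + 0.358·(6.06,-3.1) = (4.1982,-2.6827)
Shoelace sum Σ(x_i·y_{i+1} − x_{i+1}·y_i):
  i=1: 2.4657·3.8451 − -2.8547·4.4648 = +22.2263 (running +22.2263)
  i=2: -2.8547·-1.8289 − -3.9325·3.8451 = +20.3415 (running +42.5678)
  i=3: -3.9325·-2.6827 − 4.1982·-1.8289 = +18.2276 (running +60.7954)
  i=4: 4.1982·4.4648 − 2.4657·-2.6827 = +25.3588 (running +86.1542)
Area = |Σ|/2 = |86.1542|/2 = 43.0771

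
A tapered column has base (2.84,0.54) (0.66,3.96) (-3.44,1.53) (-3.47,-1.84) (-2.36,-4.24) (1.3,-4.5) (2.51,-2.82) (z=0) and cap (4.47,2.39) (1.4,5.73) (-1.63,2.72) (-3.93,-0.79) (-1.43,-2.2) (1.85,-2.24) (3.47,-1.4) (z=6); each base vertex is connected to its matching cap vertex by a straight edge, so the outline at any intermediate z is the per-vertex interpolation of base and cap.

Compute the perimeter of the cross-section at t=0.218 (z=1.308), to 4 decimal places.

Cross-section at t=0.218: each vertex is (1-t)·p0[i] + t·p1[i].
  v1: (1-0.218)·(2.84,0.54) + 0.218·(4.47,2.39) = (3.1953,0.9433)
  v2: (1-0.218)·(0.66,3.96) + 0.218·(1.4,5.73) = (0.8213,4.3459)
  v3: (1-0.218)·(-3.44,1.53) + 0.218·(-1.63,2.72) = (-3.0454,1.7894)
  v4: (1-0.218)·(-3.47,-1.84) + 0.218·(-3.93,-0.79) = (-3.5703,-1.6111)
  v5: (1-0.218)·(-2.36,-4.24) + 0.218·(-1.43,-2.2) = (-2.1573,-3.7953)
  v6: (1-0.218)·(1.3,-4.5) + 0.218·(1.85,-2.24) = (1.4199,-4.0073)
  v7: (1-0.218)·(2.51,-2.82) + 0.218·(3.47,-1.4) = (2.7193,-2.5104)
Perimeter = Σ |v_{i+1} − v_i|:
  edge 1→2: √(-2.3740² + 3.4026²) = 4.1489 (running 4.1489)
  edge 2→3: √(-3.8667² + -2.5564²) = 4.6354 (running 8.7843)
  edge 3→4: √(-0.5249² + -3.4005²) = 3.4408 (running 12.2251)
  edge 4→5: √(1.4130² + -2.1842²) = 2.6014 (running 14.8265)
  edge 5→6: √(3.5772² + -0.2120²) = 3.5834 (running 18.4099)
  edge 6→7: √(1.2994² + 1.4969²) = 1.9822 (running 20.3921)
  edge 7→1: √(0.4761² + 3.4537²) = 3.4864 (running 23.8785)
Perimeter = 23.8785

Perimeter at t=0.218: 23.8785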